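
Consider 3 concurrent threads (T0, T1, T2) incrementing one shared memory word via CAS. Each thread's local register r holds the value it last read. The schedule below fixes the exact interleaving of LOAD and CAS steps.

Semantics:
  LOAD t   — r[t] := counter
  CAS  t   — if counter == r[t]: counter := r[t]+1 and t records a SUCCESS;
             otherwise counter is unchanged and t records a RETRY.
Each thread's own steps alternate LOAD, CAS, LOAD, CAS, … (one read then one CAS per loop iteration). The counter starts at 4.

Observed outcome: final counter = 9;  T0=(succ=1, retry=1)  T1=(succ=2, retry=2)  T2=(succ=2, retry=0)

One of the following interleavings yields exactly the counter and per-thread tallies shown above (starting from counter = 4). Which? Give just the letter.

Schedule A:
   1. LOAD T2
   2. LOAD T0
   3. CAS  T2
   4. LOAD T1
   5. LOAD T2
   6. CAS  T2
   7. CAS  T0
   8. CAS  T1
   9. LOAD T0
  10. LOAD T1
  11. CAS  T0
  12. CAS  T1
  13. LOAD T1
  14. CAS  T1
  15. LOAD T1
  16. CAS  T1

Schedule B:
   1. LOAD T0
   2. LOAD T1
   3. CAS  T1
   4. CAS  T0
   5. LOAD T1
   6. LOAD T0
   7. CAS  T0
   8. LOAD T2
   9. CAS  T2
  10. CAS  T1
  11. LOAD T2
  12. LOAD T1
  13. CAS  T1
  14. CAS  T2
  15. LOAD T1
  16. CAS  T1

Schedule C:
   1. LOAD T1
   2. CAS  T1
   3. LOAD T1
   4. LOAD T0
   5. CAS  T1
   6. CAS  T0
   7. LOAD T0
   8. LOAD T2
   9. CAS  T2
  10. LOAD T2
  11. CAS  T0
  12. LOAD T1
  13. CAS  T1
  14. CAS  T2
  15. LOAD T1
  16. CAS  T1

Simulating candidate A:
step 1: T2 LOAD ⇒ load; ctr=4 reg=4
step 2: T0 LOAD ⇒ load; ctr=4 reg=4
step 3: T2 CAS ⇒ ok; ctr=5 reg=4
step 4: T1 LOAD ⇒ load; ctr=5 reg=5
step 5: T2 LOAD ⇒ load; ctr=5 reg=5
step 6: T2 CAS ⇒ ok; ctr=6 reg=5
step 7: T0 CAS ⇒ retry; ctr=6 reg=4
step 8: T1 CAS ⇒ retry; ctr=6 reg=5
step 9: T0 LOAD ⇒ load; ctr=6 reg=6
step 10: T1 LOAD ⇒ load; ctr=6 reg=6
step 11: T0 CAS ⇒ ok; ctr=7 reg=6
step 12: T1 CAS ⇒ retry; ctr=7 reg=6
step 13: T1 LOAD ⇒ load; ctr=7 reg=7
step 14: T1 CAS ⇒ ok; ctr=8 reg=7
step 15: T1 LOAD ⇒ load; ctr=8 reg=8
step 16: T1 CAS ⇒ ok; ctr=9 reg=8

A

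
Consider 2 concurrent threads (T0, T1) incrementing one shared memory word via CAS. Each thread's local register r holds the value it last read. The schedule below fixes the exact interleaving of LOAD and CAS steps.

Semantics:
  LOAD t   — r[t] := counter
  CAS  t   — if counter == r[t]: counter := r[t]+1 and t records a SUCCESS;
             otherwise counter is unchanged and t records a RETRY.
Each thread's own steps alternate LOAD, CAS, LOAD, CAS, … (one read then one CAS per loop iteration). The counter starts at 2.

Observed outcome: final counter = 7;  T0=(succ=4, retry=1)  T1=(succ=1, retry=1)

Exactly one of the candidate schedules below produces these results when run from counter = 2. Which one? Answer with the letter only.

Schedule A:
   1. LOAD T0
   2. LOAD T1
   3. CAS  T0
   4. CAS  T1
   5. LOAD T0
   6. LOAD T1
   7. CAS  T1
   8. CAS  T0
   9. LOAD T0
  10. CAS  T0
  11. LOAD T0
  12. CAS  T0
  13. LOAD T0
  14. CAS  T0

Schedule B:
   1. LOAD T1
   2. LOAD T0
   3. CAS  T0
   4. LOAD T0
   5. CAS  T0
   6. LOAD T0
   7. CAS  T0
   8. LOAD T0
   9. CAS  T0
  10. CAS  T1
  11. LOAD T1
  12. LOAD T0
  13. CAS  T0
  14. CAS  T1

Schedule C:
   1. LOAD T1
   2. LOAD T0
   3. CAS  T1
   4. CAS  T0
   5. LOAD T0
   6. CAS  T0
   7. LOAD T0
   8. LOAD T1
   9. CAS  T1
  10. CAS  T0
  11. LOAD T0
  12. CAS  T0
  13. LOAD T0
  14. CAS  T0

Tracing schedule A:
#1 T0 reads 2
#2 T1 reads 2
#3 T0 CAS(2→3) writes; counter now 3
#4 T1 CAS(2→3) fails; counter now 3
#5 T0 reads 3
#6 T1 reads 3
#7 T1 CAS(3→4) writes; counter now 4
#8 T0 CAS(3→4) fails; counter now 4
#9 T0 reads 4
#10 T0 CAS(4→5) writes; counter now 5
#11 T0 reads 5
#12 T0 CAS(5→6) writes; counter now 6
#13 T0 reads 6
#14 T0 CAS(6→7) writes; counter now 7

A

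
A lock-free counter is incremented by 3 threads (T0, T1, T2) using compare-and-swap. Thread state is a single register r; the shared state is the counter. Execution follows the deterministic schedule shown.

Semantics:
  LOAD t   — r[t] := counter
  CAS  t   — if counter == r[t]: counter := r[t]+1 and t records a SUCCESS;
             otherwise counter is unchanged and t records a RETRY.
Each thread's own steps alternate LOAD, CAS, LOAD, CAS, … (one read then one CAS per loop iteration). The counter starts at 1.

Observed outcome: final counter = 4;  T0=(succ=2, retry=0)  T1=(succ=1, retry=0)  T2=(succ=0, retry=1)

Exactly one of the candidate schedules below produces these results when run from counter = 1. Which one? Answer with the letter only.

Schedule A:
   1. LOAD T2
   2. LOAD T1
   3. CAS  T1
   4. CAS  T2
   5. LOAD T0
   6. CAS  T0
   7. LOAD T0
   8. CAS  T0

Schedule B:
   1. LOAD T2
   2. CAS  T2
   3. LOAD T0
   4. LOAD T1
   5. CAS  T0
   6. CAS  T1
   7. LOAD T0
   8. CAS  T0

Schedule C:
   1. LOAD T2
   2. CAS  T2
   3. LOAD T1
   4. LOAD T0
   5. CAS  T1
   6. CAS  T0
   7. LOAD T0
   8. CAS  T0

A

Run A:
#1 T2 reads 1
#2 T1 reads 1
#3 T1 CAS(1→2) writes; counter now 2
#4 T2 CAS(1→2) fails; counter now 2
#5 T0 reads 2
#6 T0 CAS(2→3) writes; counter now 3
#7 T0 reads 3
#8 T0 CAS(3→4) writes; counter now 4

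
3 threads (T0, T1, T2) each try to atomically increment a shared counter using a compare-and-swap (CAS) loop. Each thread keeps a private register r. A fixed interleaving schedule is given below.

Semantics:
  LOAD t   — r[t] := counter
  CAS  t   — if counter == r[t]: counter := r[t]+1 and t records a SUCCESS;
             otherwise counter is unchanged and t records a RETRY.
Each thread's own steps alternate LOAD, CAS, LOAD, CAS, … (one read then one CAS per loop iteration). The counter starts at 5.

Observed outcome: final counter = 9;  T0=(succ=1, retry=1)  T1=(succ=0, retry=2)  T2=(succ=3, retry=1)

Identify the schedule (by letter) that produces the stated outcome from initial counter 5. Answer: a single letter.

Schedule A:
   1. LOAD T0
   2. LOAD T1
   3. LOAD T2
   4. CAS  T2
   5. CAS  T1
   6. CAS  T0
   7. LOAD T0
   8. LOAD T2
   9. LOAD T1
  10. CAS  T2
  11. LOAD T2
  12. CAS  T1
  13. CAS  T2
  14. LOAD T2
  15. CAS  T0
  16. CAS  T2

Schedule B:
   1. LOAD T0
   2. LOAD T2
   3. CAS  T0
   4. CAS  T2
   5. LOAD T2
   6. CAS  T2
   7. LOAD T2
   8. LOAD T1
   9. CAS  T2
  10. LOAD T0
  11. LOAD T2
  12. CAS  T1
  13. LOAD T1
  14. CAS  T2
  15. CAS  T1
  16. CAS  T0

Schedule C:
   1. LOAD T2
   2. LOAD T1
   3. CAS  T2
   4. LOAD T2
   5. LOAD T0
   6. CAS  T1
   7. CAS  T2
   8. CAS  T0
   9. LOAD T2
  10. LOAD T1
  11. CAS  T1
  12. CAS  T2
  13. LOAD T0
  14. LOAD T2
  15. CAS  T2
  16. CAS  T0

Run B:
1. LOAD T0 → mem=5 r[T0]=5 [LOAD]
2. LOAD T2 → mem=5 r[T2]=5 [LOAD]
3. CAS T0 → mem=6 r[T0]=5 [OK]
4. CAS T2 → mem=6 r[T2]=5 [RETRY]
5. LOAD T2 → mem=6 r[T2]=6 [LOAD]
6. CAS T2 → mem=7 r[T2]=6 [OK]
7. LOAD T2 → mem=7 r[T2]=7 [LOAD]
8. LOAD T1 → mem=7 r[T1]=7 [LOAD]
9. CAS T2 → mem=8 r[T2]=7 [OK]
10. LOAD T0 → mem=8 r[T0]=8 [LOAD]
11. LOAD T2 → mem=8 r[T2]=8 [LOAD]
12. CAS T1 → mem=8 r[T1]=7 [RETRY]
13. LOAD T1 → mem=8 r[T1]=8 [LOAD]
14. CAS T2 → mem=9 r[T2]=8 [OK]
15. CAS T1 → mem=9 r[T1]=8 [RETRY]
16. CAS T0 → mem=9 r[T0]=8 [RETRY]

B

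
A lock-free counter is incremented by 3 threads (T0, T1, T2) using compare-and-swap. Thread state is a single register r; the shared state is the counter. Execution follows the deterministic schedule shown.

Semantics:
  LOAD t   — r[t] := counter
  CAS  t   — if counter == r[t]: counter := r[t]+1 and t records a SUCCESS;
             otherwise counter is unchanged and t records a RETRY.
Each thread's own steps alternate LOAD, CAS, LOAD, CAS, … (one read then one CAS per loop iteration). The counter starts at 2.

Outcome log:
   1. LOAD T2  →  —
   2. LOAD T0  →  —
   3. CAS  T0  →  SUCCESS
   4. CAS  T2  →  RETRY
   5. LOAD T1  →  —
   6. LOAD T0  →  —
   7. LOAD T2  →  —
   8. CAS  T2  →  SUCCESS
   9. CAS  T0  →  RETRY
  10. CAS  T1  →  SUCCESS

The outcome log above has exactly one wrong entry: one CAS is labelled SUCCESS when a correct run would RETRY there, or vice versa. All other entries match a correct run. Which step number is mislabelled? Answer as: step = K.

step = 10

Re-executing:
T2 LOAD — after: cnt=2, r=2 — load
T0 LOAD — after: cnt=2, r=2 — load
T0 CAS — after: cnt=3, r=2 — ok
T2 CAS — after: cnt=3, r=2 — retry
T1 LOAD — after: cnt=3, r=3 — load
T0 LOAD — after: cnt=3, r=3 — load
T2 LOAD — after: cnt=3, r=3 — load
T2 CAS — after: cnt=4, r=3 — ok
T0 CAS — after: cnt=4, r=3 — retry
T1 CAS — after: cnt=4, r=3 — retry
Flip is step 10.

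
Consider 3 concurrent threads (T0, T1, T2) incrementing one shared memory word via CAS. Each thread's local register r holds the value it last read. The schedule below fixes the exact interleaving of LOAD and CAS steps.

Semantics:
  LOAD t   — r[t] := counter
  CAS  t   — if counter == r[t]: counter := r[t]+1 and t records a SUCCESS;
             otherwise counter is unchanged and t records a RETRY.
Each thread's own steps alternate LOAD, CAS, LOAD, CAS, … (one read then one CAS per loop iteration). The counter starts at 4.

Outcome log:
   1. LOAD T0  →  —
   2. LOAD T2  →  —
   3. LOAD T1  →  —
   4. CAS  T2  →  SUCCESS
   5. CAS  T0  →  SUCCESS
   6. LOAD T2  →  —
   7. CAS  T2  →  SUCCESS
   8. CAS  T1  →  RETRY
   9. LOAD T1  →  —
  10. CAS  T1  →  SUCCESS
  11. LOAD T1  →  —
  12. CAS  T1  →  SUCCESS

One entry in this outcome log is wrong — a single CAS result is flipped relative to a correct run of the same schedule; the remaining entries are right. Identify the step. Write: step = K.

Reference trace:
[1] T0.load  rd  (counter 4, T0.r 4)
[2] T2.load  rd  (counter 4, T2.r 4)
[3] T1.load  rd  (counter 4, T1.r 4)
[4] T2.cas  hit  (counter 5, T2.r 4)
[5] T0.cas  miss  (counter 5, T0.r 4)
[6] T2.load  rd  (counter 5, T2.r 5)
[7] T2.cas  hit  (counter 6, T2.r 5)
[8] T1.cas  miss  (counter 6, T1.r 4)
[9] T1.load  rd  (counter 6, T1.r 6)
[10] T1.cas  hit  (counter 7, T1.r 6)
[11] T1.load  rd  (counter 7, T1.r 7)
[12] T1.cas  hit  (counter 8, T1.r 7)
Flip is step 5.

step = 5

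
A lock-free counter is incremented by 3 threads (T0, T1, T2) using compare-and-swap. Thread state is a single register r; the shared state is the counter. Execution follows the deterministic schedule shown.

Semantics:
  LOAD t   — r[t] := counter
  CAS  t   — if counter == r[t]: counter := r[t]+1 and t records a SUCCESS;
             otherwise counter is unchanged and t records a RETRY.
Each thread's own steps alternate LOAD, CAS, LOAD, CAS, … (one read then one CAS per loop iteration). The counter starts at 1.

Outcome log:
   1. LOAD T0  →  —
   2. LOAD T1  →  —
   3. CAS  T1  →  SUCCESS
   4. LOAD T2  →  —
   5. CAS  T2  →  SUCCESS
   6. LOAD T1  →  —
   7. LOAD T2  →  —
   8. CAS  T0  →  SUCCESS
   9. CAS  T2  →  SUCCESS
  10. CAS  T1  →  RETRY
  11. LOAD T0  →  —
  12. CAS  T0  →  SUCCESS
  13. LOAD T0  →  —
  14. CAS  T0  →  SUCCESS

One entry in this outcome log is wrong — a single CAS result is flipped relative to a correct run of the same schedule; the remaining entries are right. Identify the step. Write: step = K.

Correct run:
[1] T0.load  rd  (counter 1, T0.r 1)
[2] T1.load  rd  (counter 1, T1.r 1)
[3] T1.cas  hit  (counter 2, T1.r 1)
[4] T2.load  rd  (counter 2, T2.r 2)
[5] T2.cas  hit  (counter 3, T2.r 2)
[6] T1.load  rd  (counter 3, T1.r 3)
[7] T2.load  rd  (counter 3, T2.r 3)
[8] T0.cas  miss  (counter 3, T0.r 1)
[9] T2.cas  hit  (counter 4, T2.r 3)
[10] T1.cas  miss  (counter 4, T1.r 3)
[11] T0.load  rd  (counter 4, T0.r 4)
[12] T0.cas  hit  (counter 5, T0.r 4)
[13] T0.load  rd  (counter 5, T0.r 5)
[14] T0.cas  hit  (counter 6, T0.r 5)
Mismatch at 8.

step = 8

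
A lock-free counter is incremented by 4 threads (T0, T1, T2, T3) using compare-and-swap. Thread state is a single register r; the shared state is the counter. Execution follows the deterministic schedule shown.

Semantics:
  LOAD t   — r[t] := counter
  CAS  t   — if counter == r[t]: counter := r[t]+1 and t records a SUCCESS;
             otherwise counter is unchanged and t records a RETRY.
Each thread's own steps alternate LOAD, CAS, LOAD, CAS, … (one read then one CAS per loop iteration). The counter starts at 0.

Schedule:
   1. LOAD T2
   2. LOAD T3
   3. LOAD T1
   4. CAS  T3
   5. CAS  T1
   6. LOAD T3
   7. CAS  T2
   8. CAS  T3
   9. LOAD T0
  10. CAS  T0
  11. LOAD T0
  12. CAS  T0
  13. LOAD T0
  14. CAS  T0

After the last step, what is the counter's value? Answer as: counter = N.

#1 T2 reads 0
#2 T3 reads 0
#3 T1 reads 0
#4 T3 CAS(0→1) writes; counter now 1
#5 T1 CAS(0→1) fails; counter now 1
#6 T3 reads 1
#7 T2 CAS(0→1) fails; counter now 1
#8 T3 CAS(1→2) writes; counter now 2
#9 T0 reads 2
#10 T0 CAS(2→3) writes; counter now 3
#11 T0 reads 3
#12 T0 CAS(3→4) writes; counter now 4
#13 T0 reads 4
#14 T0 CAS(4→5) writes; counter now 5

counter = 5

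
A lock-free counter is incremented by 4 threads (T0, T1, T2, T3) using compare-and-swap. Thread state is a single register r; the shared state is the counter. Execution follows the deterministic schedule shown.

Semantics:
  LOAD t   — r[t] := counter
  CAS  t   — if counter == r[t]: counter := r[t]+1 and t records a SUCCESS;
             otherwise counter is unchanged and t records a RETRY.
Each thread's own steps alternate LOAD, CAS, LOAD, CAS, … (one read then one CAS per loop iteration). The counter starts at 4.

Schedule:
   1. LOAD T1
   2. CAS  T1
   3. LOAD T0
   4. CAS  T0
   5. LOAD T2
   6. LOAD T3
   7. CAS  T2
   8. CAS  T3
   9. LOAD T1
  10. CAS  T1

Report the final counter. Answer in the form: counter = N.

counter = 8

[1] T1.load  rd  (counter 4, T1.r 4)
[2] T1.cas  hit  (counter 5, T1.r 4)
[3] T0.load  rd  (counter 5, T0.r 5)
[4] T0.cas  hit  (counter 6, T0.r 5)
[5] T2.load  rd  (counter 6, T2.r 6)
[6] T3.load  rd  (counter 6, T3.r 6)
[7] T2.cas  hit  (counter 7, T2.r 6)
[8] T3.cas  miss  (counter 7, T3.r 6)
[9] T1.load  rd  (counter 7, T1.r 7)
[10] T1.cas  hit  (counter 8, T1.r 7)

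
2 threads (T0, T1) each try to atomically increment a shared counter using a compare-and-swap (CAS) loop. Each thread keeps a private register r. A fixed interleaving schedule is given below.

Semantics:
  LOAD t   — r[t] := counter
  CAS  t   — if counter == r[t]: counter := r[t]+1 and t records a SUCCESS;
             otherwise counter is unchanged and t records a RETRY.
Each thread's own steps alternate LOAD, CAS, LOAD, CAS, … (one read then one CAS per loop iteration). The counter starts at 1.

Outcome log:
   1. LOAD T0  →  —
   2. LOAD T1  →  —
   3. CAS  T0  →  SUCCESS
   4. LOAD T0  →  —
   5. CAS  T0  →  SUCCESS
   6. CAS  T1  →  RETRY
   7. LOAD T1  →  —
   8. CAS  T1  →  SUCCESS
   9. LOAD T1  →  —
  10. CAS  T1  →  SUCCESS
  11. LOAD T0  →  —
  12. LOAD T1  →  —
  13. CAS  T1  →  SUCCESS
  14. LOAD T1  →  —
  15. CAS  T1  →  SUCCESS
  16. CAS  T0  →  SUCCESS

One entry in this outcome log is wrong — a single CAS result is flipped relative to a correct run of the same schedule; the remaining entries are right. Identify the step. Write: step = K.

step = 16

Re-executing:
#1 T0 reads 1
#2 T1 reads 1
#3 T0 CAS(1→2) writes; counter now 2
#4 T0 reads 2
#5 T0 CAS(2→3) writes; counter now 3
#6 T1 CAS(1→2) fails; counter now 3
#7 T1 reads 3
#8 T1 CAS(3→4) writes; counter now 4
#9 T1 reads 4
#10 T1 CAS(4→5) writes; counter now 5
#11 T0 reads 5
#12 T1 reads 5
#13 T1 CAS(5→6) writes; counter now 6
#14 T1 reads 6
#15 T1 CAS(6→7) writes; counter now 7
#16 T0 CAS(5→6) fails; counter now 7
Mismatch at 16.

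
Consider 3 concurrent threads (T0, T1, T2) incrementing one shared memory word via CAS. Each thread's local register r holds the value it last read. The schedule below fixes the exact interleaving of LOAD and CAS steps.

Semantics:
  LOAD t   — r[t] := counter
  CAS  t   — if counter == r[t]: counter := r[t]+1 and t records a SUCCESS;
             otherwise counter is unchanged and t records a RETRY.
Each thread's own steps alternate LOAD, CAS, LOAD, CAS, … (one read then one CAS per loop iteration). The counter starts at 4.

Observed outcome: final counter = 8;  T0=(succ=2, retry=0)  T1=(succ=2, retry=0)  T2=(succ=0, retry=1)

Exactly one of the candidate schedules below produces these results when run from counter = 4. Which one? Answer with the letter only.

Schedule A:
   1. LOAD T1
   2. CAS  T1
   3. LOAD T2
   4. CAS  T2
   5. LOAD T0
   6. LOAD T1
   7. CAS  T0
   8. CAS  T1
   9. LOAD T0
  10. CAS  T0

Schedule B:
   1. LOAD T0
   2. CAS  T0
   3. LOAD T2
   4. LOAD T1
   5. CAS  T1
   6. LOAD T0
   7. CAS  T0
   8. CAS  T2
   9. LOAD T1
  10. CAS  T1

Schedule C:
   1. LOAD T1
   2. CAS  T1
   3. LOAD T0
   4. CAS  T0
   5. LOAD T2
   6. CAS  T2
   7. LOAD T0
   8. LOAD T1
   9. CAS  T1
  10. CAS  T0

B

Simulating candidate B:
[1] T0.load  rd  (counter 4, T0.r 4)
[2] T0.cas  hit  (counter 5, T0.r 4)
[3] T2.load  rd  (counter 5, T2.r 5)
[4] T1.load  rd  (counter 5, T1.r 5)
[5] T1.cas  hit  (counter 6, T1.r 5)
[6] T0.load  rd  (counter 6, T0.r 6)
[7] T0.cas  hit  (counter 7, T0.r 6)
[8] T2.cas  miss  (counter 7, T2.r 5)
[9] T1.load  rd  (counter 7, T1.r 7)
[10] T1.cas  hit  (counter 8, T1.r 7)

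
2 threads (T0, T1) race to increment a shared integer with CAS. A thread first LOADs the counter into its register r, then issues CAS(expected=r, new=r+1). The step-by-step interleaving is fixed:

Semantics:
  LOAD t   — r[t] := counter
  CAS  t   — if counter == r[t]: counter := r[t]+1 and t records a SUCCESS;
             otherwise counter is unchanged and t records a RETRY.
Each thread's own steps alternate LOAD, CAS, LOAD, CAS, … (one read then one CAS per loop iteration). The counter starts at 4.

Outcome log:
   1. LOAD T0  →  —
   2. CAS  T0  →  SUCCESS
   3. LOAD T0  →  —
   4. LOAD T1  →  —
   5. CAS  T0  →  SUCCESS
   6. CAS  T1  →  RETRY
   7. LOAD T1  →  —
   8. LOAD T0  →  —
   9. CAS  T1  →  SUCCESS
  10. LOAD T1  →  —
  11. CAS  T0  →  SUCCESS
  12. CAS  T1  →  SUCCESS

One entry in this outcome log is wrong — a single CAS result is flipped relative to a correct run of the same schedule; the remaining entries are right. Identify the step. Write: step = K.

step = 11

Correct run:
[1] T0.load  rd  (counter 4, T0.r 4)
[2] T0.cas  hit  (counter 5, T0.r 4)
[3] T0.load  rd  (counter 5, T0.r 5)
[4] T1.load  rd  (counter 5, T1.r 5)
[5] T0.cas  hit  (counter 6, T0.r 5)
[6] T1.cas  miss  (counter 6, T1.r 5)
[7] T1.load  rd  (counter 6, T1.r 6)
[8] T0.load  rd  (counter 6, T0.r 6)
[9] T1.cas  hit  (counter 7, T1.r 6)
[10] T1.load  rd  (counter 7, T1.r 7)
[11] T0.cas  miss  (counter 7, T0.r 6)
[12] T1.cas  hit  (counter 8, T1.r 7)
Mismatch at 11.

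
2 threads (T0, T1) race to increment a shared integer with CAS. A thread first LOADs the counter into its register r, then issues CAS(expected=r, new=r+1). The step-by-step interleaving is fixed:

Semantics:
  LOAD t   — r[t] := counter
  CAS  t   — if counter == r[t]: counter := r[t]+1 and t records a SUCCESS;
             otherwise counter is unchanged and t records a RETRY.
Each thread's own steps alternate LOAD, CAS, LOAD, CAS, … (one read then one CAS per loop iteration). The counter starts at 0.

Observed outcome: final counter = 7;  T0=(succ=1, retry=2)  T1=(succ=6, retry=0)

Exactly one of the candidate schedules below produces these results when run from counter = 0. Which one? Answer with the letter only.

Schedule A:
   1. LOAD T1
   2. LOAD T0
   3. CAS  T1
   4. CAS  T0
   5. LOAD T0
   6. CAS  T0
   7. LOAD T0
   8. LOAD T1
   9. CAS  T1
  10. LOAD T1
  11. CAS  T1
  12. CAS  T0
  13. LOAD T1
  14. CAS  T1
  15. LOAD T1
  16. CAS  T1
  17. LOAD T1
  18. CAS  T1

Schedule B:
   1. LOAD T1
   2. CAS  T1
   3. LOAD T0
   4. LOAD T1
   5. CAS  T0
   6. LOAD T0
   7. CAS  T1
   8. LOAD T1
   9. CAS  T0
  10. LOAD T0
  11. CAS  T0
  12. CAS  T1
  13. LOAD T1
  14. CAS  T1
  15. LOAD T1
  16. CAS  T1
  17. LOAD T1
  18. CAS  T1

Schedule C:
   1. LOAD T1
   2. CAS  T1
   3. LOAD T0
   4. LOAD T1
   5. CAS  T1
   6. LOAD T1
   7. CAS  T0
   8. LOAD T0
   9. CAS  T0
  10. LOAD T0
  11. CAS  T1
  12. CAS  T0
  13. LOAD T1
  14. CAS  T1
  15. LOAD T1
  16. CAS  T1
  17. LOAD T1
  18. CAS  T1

Simulating candidate A:
1. LOAD T1 → mem=0 r[T1]=0 [LOAD]
2. LOAD T0 → mem=0 r[T0]=0 [LOAD]
3. CAS T1 → mem=1 r[T1]=0 [OK]
4. CAS T0 → mem=1 r[T0]=0 [RETRY]
5. LOAD T0 → mem=1 r[T0]=1 [LOAD]
6. CAS T0 → mem=2 r[T0]=1 [OK]
7. LOAD T0 → mem=2 r[T0]=2 [LOAD]
8. LOAD T1 → mem=2 r[T1]=2 [LOAD]
9. CAS T1 → mem=3 r[T1]=2 [OK]
10. LOAD T1 → mem=3 r[T1]=3 [LOAD]
11. CAS T1 → mem=4 r[T1]=3 [OK]
12. CAS T0 → mem=4 r[T0]=2 [RETRY]
13. LOAD T1 → mem=4 r[T1]=4 [LOAD]
14. CAS T1 → mem=5 r[T1]=4 [OK]
15. LOAD T1 → mem=5 r[T1]=5 [LOAD]
16. CAS T1 → mem=6 r[T1]=5 [OK]
17. LOAD T1 → mem=6 r[T1]=6 [LOAD]
18. CAS T1 → mem=7 r[T1]=6 [OK]

A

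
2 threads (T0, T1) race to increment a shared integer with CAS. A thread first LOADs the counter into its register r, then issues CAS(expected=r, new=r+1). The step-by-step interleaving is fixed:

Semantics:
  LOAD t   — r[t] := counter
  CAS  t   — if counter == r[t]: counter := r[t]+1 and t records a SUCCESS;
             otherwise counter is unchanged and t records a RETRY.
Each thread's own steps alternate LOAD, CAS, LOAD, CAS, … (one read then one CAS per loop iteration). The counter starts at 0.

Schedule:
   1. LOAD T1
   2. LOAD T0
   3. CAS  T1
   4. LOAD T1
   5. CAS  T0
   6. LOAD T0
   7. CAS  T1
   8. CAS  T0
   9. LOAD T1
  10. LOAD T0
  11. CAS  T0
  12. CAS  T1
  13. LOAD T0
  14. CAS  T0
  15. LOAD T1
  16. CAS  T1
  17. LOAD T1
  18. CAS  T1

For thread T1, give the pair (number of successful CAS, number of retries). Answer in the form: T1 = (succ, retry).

1. LOAD T1 → mem=0 r[T1]=0 [LOAD]
2. LOAD T0 → mem=0 r[T0]=0 [LOAD]
3. CAS T1 → mem=1 r[T1]=0 [OK]
4. LOAD T1 → mem=1 r[T1]=1 [LOAD]
5. CAS T0 → mem=1 r[T0]=0 [RETRY]
6. LOAD T0 → mem=1 r[T0]=1 [LOAD]
7. CAS T1 → mem=2 r[T1]=1 [OK]
8. CAS T0 → mem=2 r[T0]=1 [RETRY]
9. LOAD T1 → mem=2 r[T1]=2 [LOAD]
10. LOAD T0 → mem=2 r[T0]=2 [LOAD]
11. CAS T0 → mem=3 r[T0]=2 [OK]
12. CAS T1 → mem=3 r[T1]=2 [RETRY]
13. LOAD T0 → mem=3 r[T0]=3 [LOAD]
14. CAS T0 → mem=4 r[T0]=3 [OK]
15. LOAD T1 → mem=4 r[T1]=4 [LOAD]
16. CAS T1 → mem=5 r[T1]=4 [OK]
17. LOAD T1 → mem=5 r[T1]=5 [LOAD]
18. CAS T1 → mem=6 r[T1]=5 [OK]

T1 = (4, 1)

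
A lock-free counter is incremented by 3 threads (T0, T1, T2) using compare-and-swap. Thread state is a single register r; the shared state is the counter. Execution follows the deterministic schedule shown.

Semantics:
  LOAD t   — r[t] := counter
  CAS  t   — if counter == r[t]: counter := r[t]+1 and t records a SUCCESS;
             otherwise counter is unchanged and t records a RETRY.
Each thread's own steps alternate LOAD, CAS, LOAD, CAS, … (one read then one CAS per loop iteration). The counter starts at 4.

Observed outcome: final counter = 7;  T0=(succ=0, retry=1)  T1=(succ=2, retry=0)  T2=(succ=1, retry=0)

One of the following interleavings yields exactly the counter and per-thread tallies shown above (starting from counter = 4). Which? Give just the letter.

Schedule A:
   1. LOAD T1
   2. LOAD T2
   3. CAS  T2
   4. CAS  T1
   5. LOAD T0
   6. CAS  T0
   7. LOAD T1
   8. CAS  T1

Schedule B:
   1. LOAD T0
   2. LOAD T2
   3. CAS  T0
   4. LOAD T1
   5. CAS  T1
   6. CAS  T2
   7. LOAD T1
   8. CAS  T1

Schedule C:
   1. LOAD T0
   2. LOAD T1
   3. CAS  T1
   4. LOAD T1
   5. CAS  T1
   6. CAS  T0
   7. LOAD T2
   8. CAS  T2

Simulating candidate C:
1. LOAD T0 → mem=4 r[T0]=4 [LOAD]
2. LOAD T1 → mem=4 r[T1]=4 [LOAD]
3. CAS T1 → mem=5 r[T1]=4 [OK]
4. LOAD T1 → mem=5 r[T1]=5 [LOAD]
5. CAS T1 → mem=6 r[T1]=5 [OK]
6. CAS T0 → mem=6 r[T0]=4 [RETRY]
7. LOAD T2 → mem=6 r[T2]=6 [LOAD]
8. CAS T2 → mem=7 r[T2]=6 [OK]

C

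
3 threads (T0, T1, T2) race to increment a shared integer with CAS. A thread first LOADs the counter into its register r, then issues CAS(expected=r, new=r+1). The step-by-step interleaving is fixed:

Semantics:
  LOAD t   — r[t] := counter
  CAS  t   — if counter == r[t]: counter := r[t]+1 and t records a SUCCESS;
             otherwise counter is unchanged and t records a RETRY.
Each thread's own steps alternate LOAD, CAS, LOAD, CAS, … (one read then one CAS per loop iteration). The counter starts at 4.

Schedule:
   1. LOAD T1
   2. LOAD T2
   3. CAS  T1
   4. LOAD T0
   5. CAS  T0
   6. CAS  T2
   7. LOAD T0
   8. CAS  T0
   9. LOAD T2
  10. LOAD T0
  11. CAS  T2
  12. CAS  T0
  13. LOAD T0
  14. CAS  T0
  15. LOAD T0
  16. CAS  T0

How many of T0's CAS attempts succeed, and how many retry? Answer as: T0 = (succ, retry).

step 1: T1 LOAD ⇒ load; ctr=4 reg=4
step 2: T2 LOAD ⇒ load; ctr=4 reg=4
step 3: T1 CAS ⇒ ok; ctr=5 reg=4
step 4: T0 LOAD ⇒ load; ctr=5 reg=5
step 5: T0 CAS ⇒ ok; ctr=6 reg=5
step 6: T2 CAS ⇒ retry; ctr=6 reg=4
step 7: T0 LOAD ⇒ load; ctr=6 reg=6
step 8: T0 CAS ⇒ ok; ctr=7 reg=6
step 9: T2 LOAD ⇒ load; ctr=7 reg=7
step 10: T0 LOAD ⇒ load; ctr=7 reg=7
step 11: T2 CAS ⇒ ok; ctr=8 reg=7
step 12: T0 CAS ⇒ retry; ctr=8 reg=7
step 13: T0 LOAD ⇒ load; ctr=8 reg=8
step 14: T0 CAS ⇒ ok; ctr=9 reg=8
step 15: T0 LOAD ⇒ load; ctr=9 reg=9
step 16: T0 CAS ⇒ ok; ctr=10 reg=9

T0 = (4, 1)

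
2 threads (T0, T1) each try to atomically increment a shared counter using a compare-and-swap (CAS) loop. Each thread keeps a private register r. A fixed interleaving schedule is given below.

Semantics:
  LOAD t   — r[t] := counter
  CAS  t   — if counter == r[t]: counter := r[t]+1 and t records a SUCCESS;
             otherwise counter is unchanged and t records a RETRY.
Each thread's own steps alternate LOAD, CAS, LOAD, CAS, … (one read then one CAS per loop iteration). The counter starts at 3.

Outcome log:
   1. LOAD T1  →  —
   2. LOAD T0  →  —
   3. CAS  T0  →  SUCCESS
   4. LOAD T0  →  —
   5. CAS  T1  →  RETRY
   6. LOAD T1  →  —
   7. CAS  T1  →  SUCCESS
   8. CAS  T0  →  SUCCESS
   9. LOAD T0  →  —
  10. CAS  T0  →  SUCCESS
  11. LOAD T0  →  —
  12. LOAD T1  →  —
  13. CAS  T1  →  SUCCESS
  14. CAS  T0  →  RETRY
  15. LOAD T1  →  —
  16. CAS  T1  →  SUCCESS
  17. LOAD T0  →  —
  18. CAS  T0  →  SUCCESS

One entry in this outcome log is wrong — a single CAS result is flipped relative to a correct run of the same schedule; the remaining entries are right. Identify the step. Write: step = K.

step = 8

Re-executing:
1. LOAD T1 → mem=3 r[T1]=3 [LOAD]
2. LOAD T0 → mem=3 r[T0]=3 [LOAD]
3. CAS T0 → mem=4 r[T0]=3 [OK]
4. LOAD T0 → mem=4 r[T0]=4 [LOAD]
5. CAS T1 → mem=4 r[T1]=3 [RETRY]
6. LOAD T1 → mem=4 r[T1]=4 [LOAD]
7. CAS T1 → mem=5 r[T1]=4 [OK]
8. CAS T0 → mem=5 r[T0]=4 [RETRY]
9. LOAD T0 → mem=5 r[T0]=5 [LOAD]
10. CAS T0 → mem=6 r[T0]=5 [OK]
11. LOAD T0 → mem=6 r[T0]=6 [LOAD]
12. LOAD T1 → mem=6 r[T1]=6 [LOAD]
13. CAS T1 → mem=7 r[T1]=6 [OK]
14. CAS T0 → mem=7 r[T0]=6 [RETRY]
15. LOAD T1 → mem=7 r[T1]=7 [LOAD]
16. CAS T1 → mem=8 r[T1]=7 [OK]
17. LOAD T0 → mem=8 r[T0]=8 [LOAD]
18. CAS T0 → mem=9 r[T0]=8 [OK]
Mismatch at 8.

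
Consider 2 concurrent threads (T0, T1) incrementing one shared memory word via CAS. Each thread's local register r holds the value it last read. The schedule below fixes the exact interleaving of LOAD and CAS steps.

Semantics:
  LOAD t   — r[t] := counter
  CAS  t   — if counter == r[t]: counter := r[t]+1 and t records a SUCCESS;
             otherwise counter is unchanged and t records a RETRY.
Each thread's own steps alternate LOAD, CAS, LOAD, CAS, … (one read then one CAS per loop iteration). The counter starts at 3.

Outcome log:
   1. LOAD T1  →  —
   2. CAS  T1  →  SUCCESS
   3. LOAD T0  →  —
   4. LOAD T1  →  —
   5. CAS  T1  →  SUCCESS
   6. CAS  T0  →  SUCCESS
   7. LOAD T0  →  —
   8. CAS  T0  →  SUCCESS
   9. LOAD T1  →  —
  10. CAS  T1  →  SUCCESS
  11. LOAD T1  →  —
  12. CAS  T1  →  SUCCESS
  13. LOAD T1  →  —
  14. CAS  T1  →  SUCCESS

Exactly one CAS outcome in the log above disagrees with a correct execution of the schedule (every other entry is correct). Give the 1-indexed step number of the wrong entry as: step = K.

Reference trace:
step 1: T1 LOAD ⇒ load; ctr=3 reg=3
step 2: T1 CAS ⇒ ok; ctr=4 reg=3
step 3: T0 LOAD ⇒ load; ctr=4 reg=4
step 4: T1 LOAD ⇒ load; ctr=4 reg=4
step 5: T1 CAS ⇒ ok; ctr=5 reg=4
step 6: T0 CAS ⇒ retry; ctr=5 reg=4
step 7: T0 LOAD ⇒ load; ctr=5 reg=5
step 8: T0 CAS ⇒ ok; ctr=6 reg=5
step 9: T1 LOAD ⇒ load; ctr=6 reg=6
step 10: T1 CAS ⇒ ok; ctr=7 reg=6
step 11: T1 LOAD ⇒ load; ctr=7 reg=7
step 12: T1 CAS ⇒ ok; ctr=8 reg=7
step 13: T1 LOAD ⇒ load; ctr=8 reg=8
step 14: T1 CAS ⇒ ok; ctr=9 reg=8
Mismatch at 6.

step = 6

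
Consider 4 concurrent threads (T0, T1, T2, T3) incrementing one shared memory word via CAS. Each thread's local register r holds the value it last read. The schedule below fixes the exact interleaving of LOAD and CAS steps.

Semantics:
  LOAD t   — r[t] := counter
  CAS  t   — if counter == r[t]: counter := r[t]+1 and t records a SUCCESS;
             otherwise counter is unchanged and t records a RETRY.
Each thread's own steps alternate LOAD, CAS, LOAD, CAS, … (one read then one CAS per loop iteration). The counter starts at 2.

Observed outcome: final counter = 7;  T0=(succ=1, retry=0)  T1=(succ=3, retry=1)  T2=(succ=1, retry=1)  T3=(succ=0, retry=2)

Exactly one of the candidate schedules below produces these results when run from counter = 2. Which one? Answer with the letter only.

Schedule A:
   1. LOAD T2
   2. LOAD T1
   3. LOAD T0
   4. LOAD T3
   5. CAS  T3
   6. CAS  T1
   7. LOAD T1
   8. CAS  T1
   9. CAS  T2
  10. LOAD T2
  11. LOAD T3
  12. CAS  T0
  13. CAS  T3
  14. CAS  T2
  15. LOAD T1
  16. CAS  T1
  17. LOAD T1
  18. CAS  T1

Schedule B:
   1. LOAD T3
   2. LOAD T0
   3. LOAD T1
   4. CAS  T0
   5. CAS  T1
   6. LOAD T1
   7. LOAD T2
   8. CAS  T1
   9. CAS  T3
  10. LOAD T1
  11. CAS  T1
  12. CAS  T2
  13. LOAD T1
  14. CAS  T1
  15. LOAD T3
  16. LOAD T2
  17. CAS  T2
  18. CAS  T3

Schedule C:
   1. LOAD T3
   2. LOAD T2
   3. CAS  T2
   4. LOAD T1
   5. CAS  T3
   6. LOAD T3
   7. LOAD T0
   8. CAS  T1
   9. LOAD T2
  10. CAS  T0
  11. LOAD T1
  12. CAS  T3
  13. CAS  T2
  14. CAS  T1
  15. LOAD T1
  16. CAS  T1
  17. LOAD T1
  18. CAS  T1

Simulating candidate B:
1. LOAD T3 → mem=2 r[T3]=2 [LOAD]
2. LOAD T0 → mem=2 r[T0]=2 [LOAD]
3. LOAD T1 → mem=2 r[T1]=2 [LOAD]
4. CAS T0 → mem=3 r[T0]=2 [OK]
5. CAS T1 → mem=3 r[T1]=2 [RETRY]
6. LOAD T1 → mem=3 r[T1]=3 [LOAD]
7. LOAD T2 → mem=3 r[T2]=3 [LOAD]
8. CAS T1 → mem=4 r[T1]=3 [OK]
9. CAS T3 → mem=4 r[T3]=2 [RETRY]
10. LOAD T1 → mem=4 r[T1]=4 [LOAD]
11. CAS T1 → mem=5 r[T1]=4 [OK]
12. CAS T2 → mem=5 r[T2]=3 [RETRY]
13. LOAD T1 → mem=5 r[T1]=5 [LOAD]
14. CAS T1 → mem=6 r[T1]=5 [OK]
15. LOAD T3 → mem=6 r[T3]=6 [LOAD]
16. LOAD T2 → mem=6 r[T2]=6 [LOAD]
17. CAS T2 → mem=7 r[T2]=6 [OK]
18. CAS T3 → mem=7 r[T3]=6 [RETRY]

B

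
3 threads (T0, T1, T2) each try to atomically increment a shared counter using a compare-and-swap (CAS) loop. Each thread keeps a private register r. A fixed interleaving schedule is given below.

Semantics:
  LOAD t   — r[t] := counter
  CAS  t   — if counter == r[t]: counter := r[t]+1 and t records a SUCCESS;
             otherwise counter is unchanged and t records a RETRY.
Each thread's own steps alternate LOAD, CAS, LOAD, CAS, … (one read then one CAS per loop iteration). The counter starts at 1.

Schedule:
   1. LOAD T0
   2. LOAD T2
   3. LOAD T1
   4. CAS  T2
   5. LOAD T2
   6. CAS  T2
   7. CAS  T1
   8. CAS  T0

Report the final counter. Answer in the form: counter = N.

counter = 3

T0 LOAD — after: cnt=1, r=1 — load
T2 LOAD — after: cnt=1, r=1 — load
T1 LOAD — after: cnt=1, r=1 — load
T2 CAS — after: cnt=2, r=1 — ok
T2 LOAD — after: cnt=2, r=2 — load
T2 CAS — after: cnt=3, r=2 — ok
T1 CAS — after: cnt=3, r=1 — retry
T0 CAS — after: cnt=3, r=1 — retry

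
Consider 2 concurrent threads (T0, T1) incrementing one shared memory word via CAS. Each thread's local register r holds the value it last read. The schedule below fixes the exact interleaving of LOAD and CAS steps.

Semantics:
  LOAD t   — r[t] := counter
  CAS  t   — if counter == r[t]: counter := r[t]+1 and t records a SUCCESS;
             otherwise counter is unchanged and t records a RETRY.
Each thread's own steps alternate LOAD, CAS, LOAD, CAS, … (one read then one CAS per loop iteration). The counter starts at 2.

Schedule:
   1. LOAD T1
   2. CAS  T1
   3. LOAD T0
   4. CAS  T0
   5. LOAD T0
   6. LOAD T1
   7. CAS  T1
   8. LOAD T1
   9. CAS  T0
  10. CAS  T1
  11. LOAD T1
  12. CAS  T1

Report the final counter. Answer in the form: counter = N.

counter = 7

   1) LOAD T1:  M=2  r_T1=2
   2) CAS  T1:  M=3  r_T1=2 ✓
   3) LOAD T0:  M=3  r_T0=3
   4) CAS  T0:  M=4  r_T0=3 ✓
   5) LOAD T0:  M=4  r_T0=4
   6) LOAD T1:  M=4  r_T1=4
   7) CAS  T1:  M=5  r_T1=4 ✓
   8) LOAD T1:  M=5  r_T1=5
   9) CAS  T0:  M=5  r_T0=4 ✗
  10) CAS  T1:  M=6  r_T1=5 ✓
  11) LOAD T1:  M=6  r_T1=6
  12) CAS  T1:  M=7  r_T1=6 ✓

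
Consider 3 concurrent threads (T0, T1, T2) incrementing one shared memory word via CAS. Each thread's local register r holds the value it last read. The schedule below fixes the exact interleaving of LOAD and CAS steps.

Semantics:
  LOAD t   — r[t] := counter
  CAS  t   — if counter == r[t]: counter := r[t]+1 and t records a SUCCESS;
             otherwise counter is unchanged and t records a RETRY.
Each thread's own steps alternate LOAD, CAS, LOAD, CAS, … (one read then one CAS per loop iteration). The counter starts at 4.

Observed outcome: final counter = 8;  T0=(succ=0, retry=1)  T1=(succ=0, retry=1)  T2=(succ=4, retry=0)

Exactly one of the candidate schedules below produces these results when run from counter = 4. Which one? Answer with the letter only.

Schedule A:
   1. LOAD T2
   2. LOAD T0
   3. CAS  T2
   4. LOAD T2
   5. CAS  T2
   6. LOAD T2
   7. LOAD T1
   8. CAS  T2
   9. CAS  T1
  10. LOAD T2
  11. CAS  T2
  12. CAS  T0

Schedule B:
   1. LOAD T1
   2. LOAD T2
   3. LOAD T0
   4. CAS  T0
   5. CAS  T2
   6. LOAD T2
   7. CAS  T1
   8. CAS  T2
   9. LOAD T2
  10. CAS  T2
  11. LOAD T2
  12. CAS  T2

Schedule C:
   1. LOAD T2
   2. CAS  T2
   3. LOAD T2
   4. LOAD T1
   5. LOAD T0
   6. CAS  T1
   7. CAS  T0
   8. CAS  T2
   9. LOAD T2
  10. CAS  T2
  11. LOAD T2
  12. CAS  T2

A

Tracing schedule A:
step 1: T2 LOAD ⇒ load; ctr=4 reg=4
step 2: T0 LOAD ⇒ load; ctr=4 reg=4
step 3: T2 CAS ⇒ ok; ctr=5 reg=4
step 4: T2 LOAD ⇒ load; ctr=5 reg=5
step 5: T2 CAS ⇒ ok; ctr=6 reg=5
step 6: T2 LOAD ⇒ load; ctr=6 reg=6
step 7: T1 LOAD ⇒ load; ctr=6 reg=6
step 8: T2 CAS ⇒ ok; ctr=7 reg=6
step 9: T1 CAS ⇒ retry; ctr=7 reg=6
step 10: T2 LOAD ⇒ load; ctr=7 reg=7
step 11: T2 CAS ⇒ ok; ctr=8 reg=7
step 12: T0 CAS ⇒ retry; ctr=8 reg=4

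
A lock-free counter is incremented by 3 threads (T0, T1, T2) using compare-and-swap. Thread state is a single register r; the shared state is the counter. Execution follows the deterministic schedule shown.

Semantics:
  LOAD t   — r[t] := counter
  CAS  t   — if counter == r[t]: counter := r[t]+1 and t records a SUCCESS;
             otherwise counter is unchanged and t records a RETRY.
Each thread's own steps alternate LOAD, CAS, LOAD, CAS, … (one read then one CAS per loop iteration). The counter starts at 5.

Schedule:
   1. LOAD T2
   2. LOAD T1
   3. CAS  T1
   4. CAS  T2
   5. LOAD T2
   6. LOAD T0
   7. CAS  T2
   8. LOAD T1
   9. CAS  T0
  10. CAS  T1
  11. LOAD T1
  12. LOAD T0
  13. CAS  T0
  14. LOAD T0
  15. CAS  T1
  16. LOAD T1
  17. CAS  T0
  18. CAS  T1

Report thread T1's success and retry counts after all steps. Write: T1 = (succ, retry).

T1 = (2, 2)

step 1: T2 LOAD ⇒ load; ctr=5 reg=5
step 2: T1 LOAD ⇒ load; ctr=5 reg=5
step 3: T1 CAS ⇒ ok; ctr=6 reg=5
step 4: T2 CAS ⇒ retry; ctr=6 reg=5
step 5: T2 LOAD ⇒ load; ctr=6 reg=6
step 6: T0 LOAD ⇒ load; ctr=6 reg=6
step 7: T2 CAS ⇒ ok; ctr=7 reg=6
step 8: T1 LOAD ⇒ load; ctr=7 reg=7
step 9: T0 CAS ⇒ retry; ctr=7 reg=6
step 10: T1 CAS ⇒ ok; ctr=8 reg=7
step 11: T1 LOAD ⇒ load; ctr=8 reg=8
step 12: T0 LOAD ⇒ load; ctr=8 reg=8
step 13: T0 CAS ⇒ ok; ctr=9 reg=8
step 14: T0 LOAD ⇒ load; ctr=9 reg=9
step 15: T1 CAS ⇒ retry; ctr=9 reg=8
step 16: T1 LOAD ⇒ load; ctr=9 reg=9
step 17: T0 CAS ⇒ ok; ctr=10 reg=9
step 18: T1 CAS ⇒ retry; ctr=10 reg=9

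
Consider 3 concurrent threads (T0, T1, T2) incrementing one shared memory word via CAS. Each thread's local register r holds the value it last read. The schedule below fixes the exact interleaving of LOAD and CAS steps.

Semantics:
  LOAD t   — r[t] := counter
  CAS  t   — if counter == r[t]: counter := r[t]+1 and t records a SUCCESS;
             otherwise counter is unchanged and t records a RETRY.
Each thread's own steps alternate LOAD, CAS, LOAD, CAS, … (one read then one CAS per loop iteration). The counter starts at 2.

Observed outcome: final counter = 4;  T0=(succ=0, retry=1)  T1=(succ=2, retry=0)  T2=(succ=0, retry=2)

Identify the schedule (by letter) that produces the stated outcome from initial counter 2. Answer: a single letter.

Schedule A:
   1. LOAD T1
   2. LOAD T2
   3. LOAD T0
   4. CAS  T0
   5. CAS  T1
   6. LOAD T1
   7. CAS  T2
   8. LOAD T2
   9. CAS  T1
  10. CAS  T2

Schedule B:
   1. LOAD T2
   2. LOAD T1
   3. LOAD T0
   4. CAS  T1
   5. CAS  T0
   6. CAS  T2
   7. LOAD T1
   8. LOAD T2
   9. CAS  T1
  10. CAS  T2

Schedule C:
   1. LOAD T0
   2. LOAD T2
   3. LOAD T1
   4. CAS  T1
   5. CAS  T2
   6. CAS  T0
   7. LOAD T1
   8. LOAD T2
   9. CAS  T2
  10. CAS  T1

Tracing schedule B:
step 1: T2 LOAD ⇒ load; ctr=2 reg=2
step 2: T1 LOAD ⇒ load; ctr=2 reg=2
step 3: T0 LOAD ⇒ load; ctr=2 reg=2
step 4: T1 CAS ⇒ ok; ctr=3 reg=2
step 5: T0 CAS ⇒ retry; ctr=3 reg=2
step 6: T2 CAS ⇒ retry; ctr=3 reg=2
step 7: T1 LOAD ⇒ load; ctr=3 reg=3
step 8: T2 LOAD ⇒ load; ctr=3 reg=3
step 9: T1 CAS ⇒ ok; ctr=4 reg=3
step 10: T2 CAS ⇒ retry; ctr=4 reg=3

B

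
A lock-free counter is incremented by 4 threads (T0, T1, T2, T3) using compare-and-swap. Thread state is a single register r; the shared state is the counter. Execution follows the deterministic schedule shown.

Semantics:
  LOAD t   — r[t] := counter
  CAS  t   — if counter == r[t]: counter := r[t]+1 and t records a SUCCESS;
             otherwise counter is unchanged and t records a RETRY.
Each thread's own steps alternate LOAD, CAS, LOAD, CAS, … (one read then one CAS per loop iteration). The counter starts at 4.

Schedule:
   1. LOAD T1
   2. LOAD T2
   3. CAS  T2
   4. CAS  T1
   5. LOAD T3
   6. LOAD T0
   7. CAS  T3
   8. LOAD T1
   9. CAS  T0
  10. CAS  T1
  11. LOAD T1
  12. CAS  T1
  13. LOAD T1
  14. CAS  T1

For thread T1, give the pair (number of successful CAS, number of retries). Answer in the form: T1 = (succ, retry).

step 1: T1 LOAD ⇒ load; ctr=4 reg=4
step 2: T2 LOAD ⇒ load; ctr=4 reg=4
step 3: T2 CAS ⇒ ok; ctr=5 reg=4
step 4: T1 CAS ⇒ retry; ctr=5 reg=4
step 5: T3 LOAD ⇒ load; ctr=5 reg=5
step 6: T0 LOAD ⇒ load; ctr=5 reg=5
step 7: T3 CAS ⇒ ok; ctr=6 reg=5
step 8: T1 LOAD ⇒ load; ctr=6 reg=6
step 9: T0 CAS ⇒ retry; ctr=6 reg=5
step 10: T1 CAS ⇒ ok; ctr=7 reg=6
step 11: T1 LOAD ⇒ load; ctr=7 reg=7
step 12: T1 CAS ⇒ ok; ctr=8 reg=7
step 13: T1 LOAD ⇒ load; ctr=8 reg=8
step 14: T1 CAS ⇒ ok; ctr=9 reg=8

T1 = (3, 1)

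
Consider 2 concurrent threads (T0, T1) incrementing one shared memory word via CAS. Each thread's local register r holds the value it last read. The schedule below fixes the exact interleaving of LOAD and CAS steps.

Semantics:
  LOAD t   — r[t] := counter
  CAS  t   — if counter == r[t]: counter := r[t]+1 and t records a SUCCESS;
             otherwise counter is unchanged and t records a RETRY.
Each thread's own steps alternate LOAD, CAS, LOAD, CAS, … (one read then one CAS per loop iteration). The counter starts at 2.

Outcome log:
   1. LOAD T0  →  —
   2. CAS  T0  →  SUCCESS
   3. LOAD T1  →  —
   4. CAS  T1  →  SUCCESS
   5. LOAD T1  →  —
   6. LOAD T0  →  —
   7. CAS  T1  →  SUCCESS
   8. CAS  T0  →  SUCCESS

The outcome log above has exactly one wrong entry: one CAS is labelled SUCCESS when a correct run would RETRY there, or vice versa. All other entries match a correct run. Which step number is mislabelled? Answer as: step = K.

step = 8

Reference trace:
1. LOAD T0 → mem=2 r[T0]=2 [LOAD]
2. CAS T0 → mem=3 r[T0]=2 [OK]
3. LOAD T1 → mem=3 r[T1]=3 [LOAD]
4. CAS T1 → mem=4 r[T1]=3 [OK]
5. LOAD T1 → mem=4 r[T1]=4 [LOAD]
6. LOAD T0 → mem=4 r[T0]=4 [LOAD]
7. CAS T1 → mem=5 r[T1]=4 [OK]
8. CAS T0 → mem=5 r[T0]=4 [RETRY]
Log disagrees first at step 8.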